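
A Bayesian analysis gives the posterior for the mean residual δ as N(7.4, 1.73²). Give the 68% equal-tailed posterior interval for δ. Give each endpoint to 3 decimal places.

The posterior is symmetric, so the 68% equal-tailed interval is δ = 7.4 ± z·1.73 with z = 0.994.
Half-width: 0.994 × 1.73 = 1.720.
7.4 − 1.720 = 5.680; 7.4 + 1.720 = 9.120.

[5.680, 9.120]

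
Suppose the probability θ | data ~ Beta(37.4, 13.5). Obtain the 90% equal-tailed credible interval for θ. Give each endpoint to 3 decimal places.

Posterior: Beta(37.4, 13.5).
Equal-tailed 90% interval: the 0.05 and 0.95 quantiles of Beta(37.4, 13.5).
Posterior mean ≈ 0.735, SD ≈ 0.061; a Normal approximation gives roughly [0.634, 0.836].
Exact: F⁻¹(0.05) = 0.629; F⁻¹(0.95) = 0.830.

[0.629, 0.830]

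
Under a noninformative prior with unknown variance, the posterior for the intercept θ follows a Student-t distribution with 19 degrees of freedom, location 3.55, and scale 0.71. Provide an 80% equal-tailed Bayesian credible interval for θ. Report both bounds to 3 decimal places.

The t_19 distribution is symmetric; the 80% interval is 3.55 ± t·0.71 with t_{0.9,19} = 1.328.
Half-width: 1.328 × 0.71 = 0.943.
3.55 − 0.943 = 2.607; 3.55 + 0.943 = 4.493.

[2.607, 4.493]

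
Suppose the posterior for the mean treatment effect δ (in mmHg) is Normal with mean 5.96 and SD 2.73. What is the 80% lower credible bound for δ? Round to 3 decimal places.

Need L with P(δ ≥ L) = 0.80: L = 5.96 − z_{0.2}·2.73.
z = 0.842; L = 5.96 − 0.842 × 2.73 = 3.662.

3.662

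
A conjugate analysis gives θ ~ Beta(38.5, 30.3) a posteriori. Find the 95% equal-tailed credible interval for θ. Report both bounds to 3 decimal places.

[0.442, 0.674]

Posterior: Beta(38.5, 30.3).
Equal-tailed 95% interval: the 0.025 and 0.975 quantiles of Beta(38.5, 30.3).
Posterior mean ≈ 0.560, SD ≈ 0.059; a Normal approximation gives roughly [0.443, 0.676].
Exact: F⁻¹(0.025) = 0.442; F⁻¹(0.975) = 0.674.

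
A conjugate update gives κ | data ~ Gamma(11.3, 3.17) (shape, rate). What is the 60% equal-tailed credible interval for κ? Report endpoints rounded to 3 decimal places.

[2.656, 4.413]

Posterior: Gamma(shape 11.3, rate 3.17).
Equal-tailed 60% interval: Gamma(11.3, 3.17) quantiles at 0.2 and 0.8.
Posterior mean ≈ 3.565, SD ≈ 1.060; a Normal approximation gives roughly [2.672, 4.457].
Exact: lower = 2.656; upper = 4.413.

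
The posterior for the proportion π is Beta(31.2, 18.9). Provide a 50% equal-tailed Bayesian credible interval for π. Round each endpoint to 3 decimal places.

Posterior: Beta(31.2, 18.9).
Equal-tailed 50% interval: the 0.25 and 0.75 quantiles of Beta(31.2, 18.9).
Posterior mean ≈ 0.623, SD ≈ 0.068; a Normal approximation gives roughly [0.577, 0.668].
Exact: F⁻¹(0.25) = 0.577; F⁻¹(0.75) = 0.670.

[0.577, 0.670]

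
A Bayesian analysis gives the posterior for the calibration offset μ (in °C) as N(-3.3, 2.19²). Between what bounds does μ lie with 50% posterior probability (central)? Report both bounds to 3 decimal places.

[-4.777, -1.823]

The posterior is symmetric, so the 50% equal-tailed interval is μ = -3.3 ± z·2.19 with z = 0.674.
Half-width: 0.674 × 2.19 = 1.477.
-3.3 − 1.477 = -4.777; -3.3 + 1.477 = -1.823.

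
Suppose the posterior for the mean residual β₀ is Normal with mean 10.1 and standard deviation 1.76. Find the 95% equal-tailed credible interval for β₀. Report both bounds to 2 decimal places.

The posterior is symmetric, so the 95% equal-tailed interval is β₀ = 10.1 ± z·1.76 with z = 1.960.
Half-width: 1.960 × 1.76 = 3.45.
10.1 − 3.45 = 6.65; 10.1 + 3.45 = 13.55.

[6.65, 13.55]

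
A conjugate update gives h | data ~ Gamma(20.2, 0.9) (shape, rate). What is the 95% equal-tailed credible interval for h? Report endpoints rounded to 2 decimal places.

[13.75, 33.24]

Posterior: Gamma(shape 20.2, rate 0.9).
Equal-tailed 95% interval: Gamma(20.2, 0.9) quantiles at 0.025 and 0.975.
Posterior mean ≈ 22.44, SD ≈ 4.99; a Normal approximation gives roughly [12.66, 32.23].
Exact: lower = 13.75; upper = 33.24.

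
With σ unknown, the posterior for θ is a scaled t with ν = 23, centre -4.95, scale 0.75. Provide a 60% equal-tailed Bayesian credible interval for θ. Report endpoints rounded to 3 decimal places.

[-5.593, -4.307]

The t_23 distribution is symmetric; the 60% interval is -4.95 ± t·0.75 with t_{0.8,23} = 0.858.
Half-width: 0.858 × 0.75 = 0.643.
-4.95 − 0.643 = -5.593; -4.95 + 0.643 = -4.307.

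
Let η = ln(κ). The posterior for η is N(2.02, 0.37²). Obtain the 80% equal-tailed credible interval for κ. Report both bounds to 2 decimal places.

[4.69, 12.11]

On the log scale the 80% interval is 2.02 ± 1.282 × 0.37 = [1.5458, 2.4942].
Exponentiate: [e^1.5458, e^2.4942] = [4.69, 12.11].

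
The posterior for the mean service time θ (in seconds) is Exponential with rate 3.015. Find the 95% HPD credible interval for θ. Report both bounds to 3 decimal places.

[0.000, 0.994]

The exponential density is strictly decreasing on [0, ∞), so the HPD interval is anchored at 0: [0, q] with P(θ ≤ q) = 0.95.
q = −ln(1 − 0.95) / 3.015 = 2.9957 / 3.015 = 0.994.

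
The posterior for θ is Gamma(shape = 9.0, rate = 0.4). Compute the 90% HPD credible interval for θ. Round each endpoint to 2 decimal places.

The posterior is unimodal and skewed, so the HPD interval has equal density at both endpoints and is the shortest 90% interval.
Solving f(10.43) = f(34.16) with F(34.16) − F(10.43) = 0.90 gives [10.43, 34.16].
For comparison, the equal-tailed interval is [11.74, 36.09]; the HPD is narrower and shifted toward the mode.

[10.43, 34.16]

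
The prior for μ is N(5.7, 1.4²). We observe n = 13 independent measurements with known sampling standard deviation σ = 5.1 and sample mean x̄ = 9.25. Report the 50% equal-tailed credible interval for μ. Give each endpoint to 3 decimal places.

[6.786, 8.128]

Posterior precision = 1/1.4² + 13/5.1² = 0.5102 + 0.4998 = 1.0100, so posterior SD = 0.9950.
Posterior mean = (5.7/1.4² + 13·9.25/5.1²) / 1.0100 = 7.4567.
Interval: 7.4567 ± 0.674 × 0.9950 → [6.786, 8.128].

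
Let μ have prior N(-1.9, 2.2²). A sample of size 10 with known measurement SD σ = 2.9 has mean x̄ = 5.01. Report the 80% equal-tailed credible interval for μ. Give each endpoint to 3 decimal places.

[2.902, 5.072]

Posterior precision = 1/2.2² + 10/2.9² = 0.2066 + 1.1891 = 1.3957, so posterior SD = 0.8465.
Posterior mean = (-1.9/2.2² + 10·5.01/2.9²) / 1.3957 = 3.9871.
Interval: 3.9871 ± 1.282 × 0.8465 → [2.902, 5.072].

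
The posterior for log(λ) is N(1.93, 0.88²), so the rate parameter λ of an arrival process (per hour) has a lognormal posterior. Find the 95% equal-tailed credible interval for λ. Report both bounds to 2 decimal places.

[1.23, 38.66]

On the log scale the 95% interval is 1.93 ± 1.960 × 0.88 = [0.2052, 3.6548].
Exponentiate: [e^0.2052, e^3.6548] = [1.23, 38.66].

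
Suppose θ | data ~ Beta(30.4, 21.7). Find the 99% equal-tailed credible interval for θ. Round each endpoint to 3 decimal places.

Posterior: Beta(30.4, 21.7).
Equal-tailed 99% interval: the 0.005 and 0.995 quantiles of Beta(30.4, 21.7).
Posterior mean ≈ 0.583, SD ≈ 0.068; a Normal approximation gives roughly [0.409, 0.758].
Exact: F⁻¹(0.005) = 0.406; F⁻¹(0.995) = 0.749.

[0.406, 0.749]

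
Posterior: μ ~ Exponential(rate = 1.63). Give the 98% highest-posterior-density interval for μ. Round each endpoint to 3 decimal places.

The exponential density is strictly decreasing on [0, ∞), so the HPD interval is anchored at 0: [0, q] with P(μ ≤ q) = 0.98.
q = −ln(1 − 0.98) / 1.63 = 3.9120 / 1.63 = 2.400.

[0.000, 2.400]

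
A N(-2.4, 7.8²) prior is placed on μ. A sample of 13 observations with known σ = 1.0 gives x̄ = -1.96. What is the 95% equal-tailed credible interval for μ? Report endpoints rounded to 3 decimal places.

Posterior precision = 1/7.8² + 13/1.0² = 0.0164 + 13.0000 = 13.0164, so posterior SD = 0.2772.
Posterior mean = (-2.4/7.8² + 13·-1.96/1.0²) / 13.0164 = -1.9606.
Interval: -1.9606 ± 1.960 × 0.2772 → [-2.504, -1.417].

[-2.504, -1.417]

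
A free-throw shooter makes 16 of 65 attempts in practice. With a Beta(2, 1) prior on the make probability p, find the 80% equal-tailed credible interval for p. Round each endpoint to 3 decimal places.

Posterior: Beta(2+16, 1+49) = Beta(18, 50).
Equal-tailed 80% interval: the 0.1 and 0.9 quantiles of Beta(18, 50).
Posterior mean ≈ 0.265, SD ≈ 0.053; a Normal approximation gives roughly [0.197, 0.333].
Exact: F⁻¹(0.1) = 0.198; F⁻¹(0.9) = 0.334.

[0.198, 0.334]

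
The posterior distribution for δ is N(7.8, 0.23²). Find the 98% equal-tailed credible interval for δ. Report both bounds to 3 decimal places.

The posterior is symmetric, so the 98% equal-tailed interval is δ = 7.8 ± z·0.23 with z = 2.326.
Half-width: 2.326 × 0.23 = 0.535.
7.8 − 0.535 = 7.265; 7.8 + 0.535 = 8.335.

[7.265, 8.335]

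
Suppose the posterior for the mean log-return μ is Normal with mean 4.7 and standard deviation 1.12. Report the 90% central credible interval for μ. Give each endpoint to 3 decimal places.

[2.858, 6.542]

The posterior is symmetric, so the 90% equal-tailed interval is μ = 4.7 ± z·1.12 with z = 1.645.
Half-width: 1.645 × 1.12 = 1.842.
4.7 − 1.842 = 2.858; 4.7 + 1.842 = 6.542.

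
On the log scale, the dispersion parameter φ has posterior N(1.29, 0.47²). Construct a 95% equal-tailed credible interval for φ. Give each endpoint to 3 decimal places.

On the log scale the 95% interval is 1.29 ± 1.960 × 0.47 = [0.3688, 2.2112].
Exponentiate: [e^0.3688, e^2.2112] = [1.446, 9.127].

[1.446, 9.127]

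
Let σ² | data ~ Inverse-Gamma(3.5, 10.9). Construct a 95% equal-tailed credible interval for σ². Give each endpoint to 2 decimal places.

Inverse-Gamma(3.5, 10.9) quantiles: F⁻¹(0.025) and F⁻¹(0.975).
Equivalently, 1/σ² ~ Gamma(3.5, rate = 10.9); invert its 0.975 and 0.025 quantiles.
Posterior mean ≈ 4.36, SD ≈ 3.56; a Normal approximation gives roughly [-2.62, 11.34].
Exact: lower = 1.36; upper = 12.90.

[1.36, 12.90]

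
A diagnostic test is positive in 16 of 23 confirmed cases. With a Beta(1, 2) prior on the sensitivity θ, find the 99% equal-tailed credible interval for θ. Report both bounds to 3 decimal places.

Posterior: Beta(1+16, 2+7) = Beta(17, 9).
Equal-tailed 99% interval: the 0.005 and 0.995 quantiles of Beta(17, 9).
Posterior mean ≈ 0.654, SD ≈ 0.092; a Normal approximation gives roughly [0.418, 0.890].
Exact: F⁻¹(0.005) = 0.405; F⁻¹(0.995) = 0.860.

[0.405, 0.860]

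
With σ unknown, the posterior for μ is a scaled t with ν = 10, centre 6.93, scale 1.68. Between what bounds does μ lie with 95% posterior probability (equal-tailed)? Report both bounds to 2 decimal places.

The t_10 distribution is symmetric; the 95% interval is 6.93 ± t·1.68 with t_{0.975,10} = 2.228.
Half-width: 2.228 × 1.68 = 3.74.
6.93 − 3.74 = 3.19; 6.93 + 3.74 = 10.67.

[3.19, 10.67]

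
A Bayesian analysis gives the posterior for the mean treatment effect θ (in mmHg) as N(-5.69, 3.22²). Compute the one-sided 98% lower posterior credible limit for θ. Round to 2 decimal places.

-12.30

Need L with P(θ ≥ L) = 0.98: L = -5.69 − z_{0.02}·3.22.
z = 2.054; L = -5.69 − 2.054 × 3.22 = -12.30.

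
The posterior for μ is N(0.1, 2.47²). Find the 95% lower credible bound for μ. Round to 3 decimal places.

Need L with P(μ ≥ L) = 0.95: L = 0.1 − z_{0.05}·2.47.
z = 1.645; L = 0.1 − 1.645 × 2.47 = -3.963.

-3.963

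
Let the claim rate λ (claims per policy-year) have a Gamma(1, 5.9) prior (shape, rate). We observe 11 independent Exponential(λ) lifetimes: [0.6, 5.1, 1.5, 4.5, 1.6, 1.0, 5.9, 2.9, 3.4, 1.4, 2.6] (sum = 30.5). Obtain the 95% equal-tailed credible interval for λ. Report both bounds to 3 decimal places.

Posterior: Gamma(1+11, 5.9+30.5) = Gamma(12, 36.4) (shape, rate).
Equal-tailed 95% interval: Gamma(12, 36.4) quantiles at 0.025 and 0.975.
Posterior mean ≈ 0.330, SD ≈ 0.095; a Normal approximation gives roughly [0.143, 0.516].
Exact: lower = 0.170; upper = 0.541.

[0.170, 0.541]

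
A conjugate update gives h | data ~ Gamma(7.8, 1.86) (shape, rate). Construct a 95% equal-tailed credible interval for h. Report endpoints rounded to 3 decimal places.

Posterior: Gamma(shape 7.8, rate 1.86).
Equal-tailed 95% interval: Gamma(7.8, 1.86) quantiles at 0.025 and 0.975.
Posterior mean ≈ 4.194, SD ≈ 1.502; a Normal approximation gives roughly [1.251, 7.136].
Exact: lower = 1.787; upper = 7.609.

[1.787, 7.609]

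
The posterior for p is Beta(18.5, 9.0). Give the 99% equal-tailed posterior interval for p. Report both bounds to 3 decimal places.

[0.431, 0.869]

Posterior: Beta(18.5, 9.0).
Equal-tailed 99% interval: the 0.005 and 0.995 quantiles of Beta(18.5, 9.0).
Posterior mean ≈ 0.673, SD ≈ 0.088; a Normal approximation gives roughly [0.446, 0.899].
Exact: F⁻¹(0.005) = 0.431; F⁻¹(0.995) = 0.869.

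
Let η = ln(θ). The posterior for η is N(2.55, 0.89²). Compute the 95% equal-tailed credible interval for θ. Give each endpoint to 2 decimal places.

[2.24, 73.29]

On the log scale the 95% interval is 2.55 ± 1.960 × 0.89 = [0.8056, 4.2944].
Exponentiate: [e^0.8056, e^4.2944] = [2.24, 73.29].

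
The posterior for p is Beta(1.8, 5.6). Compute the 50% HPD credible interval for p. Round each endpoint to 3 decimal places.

The posterior is unimodal and skewed, so the HPD interval has equal density at both endpoints and is the shortest 50% interval.
Solving f(0.070) = f(0.261) with F(0.261) − F(0.070) = 0.50 gives [0.070, 0.261].
For comparison, the equal-tailed interval is [0.128, 0.335]; the HPD is narrower and shifted toward the mode.

[0.070, 0.261]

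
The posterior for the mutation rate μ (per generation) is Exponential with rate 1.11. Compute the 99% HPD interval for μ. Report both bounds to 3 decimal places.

The exponential density is strictly decreasing on [0, ∞), so the HPD interval is anchored at 0: [0, q] with P(μ ≤ q) = 0.99.
q = −ln(1 − 0.99) / 1.11 = 4.6052 / 1.11 = 4.149.

[0.000, 4.149]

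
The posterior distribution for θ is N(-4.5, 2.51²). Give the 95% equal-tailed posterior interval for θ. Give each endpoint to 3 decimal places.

The posterior is symmetric, so the 95% equal-tailed interval is θ = -4.5 ± z·2.51 with z = 1.960.
Half-width: 1.960 × 2.51 = 4.920.
-4.5 − 4.920 = -9.420; -4.5 + 4.920 = 0.420.

[-9.420, 0.420]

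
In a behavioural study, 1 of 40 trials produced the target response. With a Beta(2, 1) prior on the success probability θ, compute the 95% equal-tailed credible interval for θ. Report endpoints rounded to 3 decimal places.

Posterior: Beta(2+1, 1+39) = Beta(3, 40).
Equal-tailed 95% interval: the 0.025 and 0.975 quantiles of Beta(3, 40).
Posterior mean ≈ 0.070, SD ≈ 0.038; a Normal approximation gives roughly [-0.006, 0.145].
Exact: F⁻¹(0.025) = 0.015; F⁻¹(0.975) = 0.162.

[0.015, 0.162]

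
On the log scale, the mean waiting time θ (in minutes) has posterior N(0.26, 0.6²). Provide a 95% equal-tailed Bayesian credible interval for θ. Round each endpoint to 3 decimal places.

On the log scale the 95% interval is 0.26 ± 1.960 × 0.6 = [-0.9160, 1.4360].
Exponentiate: [e^-0.9160, e^1.4360] = [0.400, 4.204].

[0.400, 4.204]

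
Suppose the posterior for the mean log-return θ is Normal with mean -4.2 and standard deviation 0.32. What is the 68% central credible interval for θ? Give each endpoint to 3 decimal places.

[-4.518, -3.882]

The posterior is symmetric, so the 68% equal-tailed interval is θ = -4.2 ± z·0.32 with z = 0.994.
Half-width: 0.994 × 0.32 = 0.318.
-4.2 − 0.318 = -4.518; -4.2 + 0.318 = -3.882.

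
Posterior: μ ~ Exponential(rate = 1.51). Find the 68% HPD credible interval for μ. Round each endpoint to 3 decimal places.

The exponential density is strictly decreasing on [0, ∞), so the HPD interval is anchored at 0: [0, q] with P(μ ≤ q) = 0.68.
q = −ln(1 − 0.68) / 1.51 = 1.1394 / 1.51 = 0.755.

[0.000, 0.755]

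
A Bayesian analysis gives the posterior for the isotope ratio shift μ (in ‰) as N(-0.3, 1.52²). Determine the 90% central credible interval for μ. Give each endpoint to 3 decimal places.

[-2.800, 2.200]

The posterior is symmetric, so the 90% equal-tailed interval is μ = -0.3 ± z·1.52 with z = 1.645.
Half-width: 1.645 × 1.52 = 2.500.
-0.3 − 2.500 = -2.800; -0.3 + 2.500 = 2.200.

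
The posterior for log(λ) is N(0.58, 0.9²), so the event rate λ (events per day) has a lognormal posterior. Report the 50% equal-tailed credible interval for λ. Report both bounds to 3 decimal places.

[0.973, 3.277]

On the log scale the 50% interval is 0.58 ± 0.674 × 0.9 = [-0.0270, 1.1870].
Exponentiate: [e^-0.0270, e^1.1870] = [0.973, 3.277].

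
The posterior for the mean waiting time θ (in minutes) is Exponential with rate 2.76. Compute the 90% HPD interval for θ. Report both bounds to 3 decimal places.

[0.000, 0.834]

The exponential density is strictly decreasing on [0, ∞), so the HPD interval is anchored at 0: [0, q] with P(θ ≤ q) = 0.90.
q = −ln(1 − 0.90) / 2.76 = 2.3026 / 2.76 = 0.834.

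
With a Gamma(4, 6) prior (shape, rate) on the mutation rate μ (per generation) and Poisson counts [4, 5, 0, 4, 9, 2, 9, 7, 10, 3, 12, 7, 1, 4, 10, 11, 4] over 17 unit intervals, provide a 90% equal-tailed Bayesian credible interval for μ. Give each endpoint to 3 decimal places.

Posterior: Gamma(4+102, 6+17) = Gamma(106, 23) (shape, rate).
Equal-tailed 90% interval: Gamma(106, 23) quantiles at 0.05 and 0.95.
Posterior mean ≈ 4.609, SD ≈ 0.448; a Normal approximation gives roughly [3.872, 5.345].
Exact: lower = 3.898; upper = 5.369.

[3.898, 5.369]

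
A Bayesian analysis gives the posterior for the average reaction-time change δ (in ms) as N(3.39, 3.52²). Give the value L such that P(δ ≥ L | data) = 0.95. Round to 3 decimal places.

-2.400

Need L with P(δ ≥ L) = 0.95: L = 3.39 − z_{0.05}·3.52.
z = 1.645; L = 3.39 − 1.645 × 3.52 = -2.400.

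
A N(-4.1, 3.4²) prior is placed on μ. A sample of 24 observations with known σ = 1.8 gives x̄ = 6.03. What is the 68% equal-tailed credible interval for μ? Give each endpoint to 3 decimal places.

Posterior precision = 1/3.4² + 24/1.8² = 0.0865 + 7.4074 = 7.4939, so posterior SD = 0.3653.
Posterior mean = (-4.1/3.4² + 24·6.03/1.8²) / 7.4939 = 5.9131.
Interval: 5.9131 ± 0.994 × 0.3653 → [5.550, 6.276].

[5.550, 6.276]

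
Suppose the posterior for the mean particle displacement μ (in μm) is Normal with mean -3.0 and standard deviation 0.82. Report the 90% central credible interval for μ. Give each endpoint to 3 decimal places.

The posterior is symmetric, so the 90% equal-tailed interval is μ = -3.0 ± z·0.82 with z = 1.645.
Half-width: 1.645 × 0.82 = 1.349.
-3.0 − 1.349 = -4.349; -3.0 + 1.349 = -1.651.

[-4.349, -1.651]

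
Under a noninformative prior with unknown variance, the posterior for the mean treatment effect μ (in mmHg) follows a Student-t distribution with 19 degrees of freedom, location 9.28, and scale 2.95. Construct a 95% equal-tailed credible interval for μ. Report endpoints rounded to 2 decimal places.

[3.11, 15.45]

The t_19 distribution is symmetric; the 95% interval is 9.28 ± t·2.95 with t_{0.975,19} = 2.093.
Half-width: 2.093 × 2.95 = 6.17.
9.28 − 6.17 = 3.11; 9.28 + 6.17 = 15.45.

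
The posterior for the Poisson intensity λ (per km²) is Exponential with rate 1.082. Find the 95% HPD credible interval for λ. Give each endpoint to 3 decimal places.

[0.000, 2.769]

The exponential density is strictly decreasing on [0, ∞), so the HPD interval is anchored at 0: [0, q] with P(λ ≤ q) = 0.95.
q = −ln(1 − 0.95) / 1.082 = 2.9957 / 1.082 = 2.769.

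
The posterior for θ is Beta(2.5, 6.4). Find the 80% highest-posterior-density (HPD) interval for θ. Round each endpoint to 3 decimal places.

The posterior is unimodal and skewed, so the HPD interval has equal density at both endpoints and is the shortest 80% interval.
Solving f(0.074) = f(0.433) with F(0.433) − F(0.074) = 0.80 gives [0.074, 0.433].
For comparison, the equal-tailed interval is [0.107, 0.479]; the HPD is narrower and shifted toward the mode.

[0.074, 0.433]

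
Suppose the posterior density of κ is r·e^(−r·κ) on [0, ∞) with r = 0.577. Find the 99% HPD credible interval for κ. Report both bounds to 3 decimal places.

The exponential density is strictly decreasing on [0, ∞), so the HPD interval is anchored at 0: [0, q] with P(κ ≤ q) = 0.99.
q = −ln(1 − 0.99) / 0.577 = 4.6052 / 0.577 = 7.981.

[0.000, 7.981]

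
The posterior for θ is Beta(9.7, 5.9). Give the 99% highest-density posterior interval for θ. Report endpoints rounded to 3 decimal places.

The posterior is unimodal and skewed, so the HPD interval has equal density at both endpoints and is the shortest 99% interval.
Solving f(0.316) = f(0.892) with F(0.892) − F(0.316) = 0.99 gives [0.316, 0.892].
For comparison, the equal-tailed interval is [0.305, 0.883]; the HPD is narrower and shifted toward the mode.

[0.316, 0.892]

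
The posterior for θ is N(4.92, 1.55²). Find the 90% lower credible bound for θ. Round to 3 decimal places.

2.934

Need L with P(θ ≥ L) = 0.90: L = 4.92 − z_{0.1}·1.55.
z = 1.282; L = 4.92 − 1.282 × 1.55 = 2.934.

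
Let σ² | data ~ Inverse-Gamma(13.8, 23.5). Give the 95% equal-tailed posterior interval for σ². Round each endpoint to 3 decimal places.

[1.069, 3.131]

Inverse-Gamma(13.8, 23.5) quantiles: F⁻¹(0.025) and F⁻¹(0.975).
Equivalently, 1/σ² ~ Gamma(13.8, rate = 23.5); invert its 0.975 and 0.025 quantiles.
Posterior mean ≈ 1.836, SD ≈ 0.534; a Normal approximation gives roughly [0.788, 2.883].
Exact: lower = 1.069; upper = 3.131.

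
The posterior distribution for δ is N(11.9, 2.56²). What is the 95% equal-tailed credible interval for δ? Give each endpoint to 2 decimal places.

The posterior is symmetric, so the 95% equal-tailed interval is δ = 11.9 ± z·2.56 with z = 1.960.
Half-width: 1.960 × 2.56 = 5.02.
11.9 − 5.02 = 6.88; 11.9 + 5.02 = 16.92.

[6.88, 16.92]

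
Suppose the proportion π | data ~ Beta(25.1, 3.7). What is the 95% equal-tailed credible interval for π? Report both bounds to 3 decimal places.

[0.730, 0.965]

Posterior: Beta(25.1, 3.7).
Equal-tailed 95% interval: the 0.025 and 0.975 quantiles of Beta(25.1, 3.7).
Posterior mean ≈ 0.872, SD ≈ 0.061; a Normal approximation gives roughly [0.751, 0.992].
Exact: F⁻¹(0.025) = 0.730; F⁻¹(0.975) = 0.965.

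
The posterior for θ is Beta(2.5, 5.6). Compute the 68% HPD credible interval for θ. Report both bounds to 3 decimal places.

The posterior is unimodal and skewed, so the HPD interval has equal density at both endpoints and is the shortest 68% interval.
Solving f(0.114) = f(0.422) with F(0.422) − F(0.114) = 0.68 gives [0.114, 0.422].
For comparison, the equal-tailed interval is [0.151, 0.468]; the HPD is narrower and shifted toward the mode.

[0.114, 0.422]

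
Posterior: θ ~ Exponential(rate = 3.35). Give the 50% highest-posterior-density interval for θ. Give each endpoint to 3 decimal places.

[0.000, 0.207]

The exponential density is strictly decreasing on [0, ∞), so the HPD interval is anchored at 0: [0, q] with P(θ ≤ q) = 0.50.
q = −ln(1 − 0.50) / 3.35 = 0.6931 / 3.35 = 0.207.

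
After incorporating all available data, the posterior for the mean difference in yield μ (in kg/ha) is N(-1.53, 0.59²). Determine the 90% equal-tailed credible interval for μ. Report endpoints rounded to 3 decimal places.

The posterior is symmetric, so the 90% equal-tailed interval is μ = -1.53 ± z·0.59 with z = 1.645.
Half-width: 1.645 × 0.59 = 0.970.
-1.53 − 0.970 = -2.500; -1.53 + 0.970 = -0.560.

[-2.500, -0.560]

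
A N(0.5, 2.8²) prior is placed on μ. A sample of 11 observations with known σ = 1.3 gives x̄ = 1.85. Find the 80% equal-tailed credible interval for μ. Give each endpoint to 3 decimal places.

[1.327, 2.322]

Posterior precision = 1/2.8² + 11/1.3² = 0.1276 + 6.5089 = 6.6364, so posterior SD = 0.3882.
Posterior mean = (0.5/2.8² + 11·1.85/1.3²) / 6.6364 = 1.8241.
Interval: 1.8241 ± 1.282 × 0.3882 → [1.327, 2.322].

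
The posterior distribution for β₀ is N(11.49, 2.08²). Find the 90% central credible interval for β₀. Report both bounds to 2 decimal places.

The posterior is symmetric, so the 90% equal-tailed interval is β₀ = 11.49 ± z·2.08 with z = 1.645.
Half-width: 1.645 × 2.08 = 3.42.
11.49 − 3.42 = 8.07; 11.49 + 3.42 = 14.91.

[8.07, 14.91]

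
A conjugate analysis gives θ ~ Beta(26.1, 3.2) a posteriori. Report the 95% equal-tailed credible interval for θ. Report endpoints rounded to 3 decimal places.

[0.758, 0.974]

Posterior: Beta(26.1, 3.2).
Equal-tailed 95% interval: the 0.025 and 0.975 quantiles of Beta(26.1, 3.2).
Posterior mean ≈ 0.891, SD ≈ 0.057; a Normal approximation gives roughly [0.780, 1.002].
Exact: F⁻¹(0.025) = 0.758; F⁻¹(0.975) = 0.974.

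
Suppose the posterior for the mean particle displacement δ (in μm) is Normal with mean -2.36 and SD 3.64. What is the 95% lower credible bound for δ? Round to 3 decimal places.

Need L with P(δ ≥ L) = 0.95: L = -2.36 − z_{0.05}·3.64.
z = 1.645; L = -2.36 − 1.645 × 3.64 = -8.347.

-8.347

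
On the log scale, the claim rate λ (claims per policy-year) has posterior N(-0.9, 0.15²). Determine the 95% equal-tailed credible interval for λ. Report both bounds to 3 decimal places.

On the log scale the 95% interval is -0.9 ± 1.960 × 0.15 = [-1.1940, -0.6060].
Exponentiate: [e^-1.1940, e^-0.6060] = [0.303, 0.546].

[0.303, 0.546]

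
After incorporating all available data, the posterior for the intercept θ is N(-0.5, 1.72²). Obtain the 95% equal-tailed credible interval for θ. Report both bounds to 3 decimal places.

[-3.871, 2.871]

The posterior is symmetric, so the 95% equal-tailed interval is θ = -0.5 ± z·1.72 with z = 1.960.
Half-width: 1.960 × 1.72 = 3.371.
-0.5 − 3.371 = -3.871; -0.5 + 3.371 = 2.871.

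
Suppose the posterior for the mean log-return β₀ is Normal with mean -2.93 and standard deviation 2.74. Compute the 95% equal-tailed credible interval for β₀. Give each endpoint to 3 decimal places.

The posterior is symmetric, so the 95% equal-tailed interval is β₀ = -2.93 ± z·2.74 with z = 1.960.
Half-width: 1.960 × 2.74 = 5.370.
-2.93 − 5.370 = -8.300; -2.93 + 5.370 = 2.440.

[-8.300, 2.440]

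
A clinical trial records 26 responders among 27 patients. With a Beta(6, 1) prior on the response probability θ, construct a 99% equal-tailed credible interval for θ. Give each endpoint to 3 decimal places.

[0.796, 0.997]

Posterior: Beta(6+26, 1+1) = Beta(32, 2).
Equal-tailed 99% interval: the 0.005 and 0.995 quantiles of Beta(32, 2).
Posterior mean ≈ 0.941, SD ≈ 0.040; a Normal approximation gives roughly [0.839, 1.044].
Exact: F⁻¹(0.005) = 0.796; F⁻¹(0.995) = 0.997.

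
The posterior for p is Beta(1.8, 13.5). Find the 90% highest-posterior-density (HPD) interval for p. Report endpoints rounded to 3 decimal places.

[0.004, 0.230]

The posterior is unimodal and skewed, so the HPD interval has equal density at both endpoints and is the shortest 90% interval.
Solving f(0.004) = f(0.230) with F(0.230) − F(0.004) = 0.90 gives [0.004, 0.230].
For comparison, the equal-tailed interval is [0.020, 0.272]; the HPD is narrower and shifted toward the mode.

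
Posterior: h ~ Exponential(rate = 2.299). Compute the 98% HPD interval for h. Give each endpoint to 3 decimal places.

[0.000, 1.702]

The exponential density is strictly decreasing on [0, ∞), so the HPD interval is anchored at 0: [0, q] with P(h ≤ q) = 0.98.
q = −ln(1 − 0.98) / 2.299 = 3.9120 / 2.299 = 1.702.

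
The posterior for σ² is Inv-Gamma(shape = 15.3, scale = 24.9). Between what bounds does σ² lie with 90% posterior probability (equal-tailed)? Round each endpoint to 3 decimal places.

Inverse-Gamma(15.3, 24.9) quantiles: F⁻¹(0.05) and F⁻¹(0.95).
Equivalently, 1/σ² ~ Gamma(15.3, rate = 24.9); invert its 0.95 and 0.05 quantiles.
Posterior mean ≈ 1.741, SD ≈ 0.477; a Normal approximation gives roughly [0.956, 2.527].
Exact: lower = 1.119; upper = 2.626.

[1.119, 2.626]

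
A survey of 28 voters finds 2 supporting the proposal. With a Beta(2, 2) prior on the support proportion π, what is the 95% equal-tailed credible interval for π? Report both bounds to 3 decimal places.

[0.036, 0.258]

Posterior: Beta(2+2, 2+26) = Beta(4, 28).
Equal-tailed 95% interval: the 0.025 and 0.975 quantiles of Beta(4, 28).
Posterior mean ≈ 0.125, SD ≈ 0.058; a Normal approximation gives roughly [0.012, 0.238].
Exact: F⁻¹(0.025) = 0.036; F⁻¹(0.975) = 0.258.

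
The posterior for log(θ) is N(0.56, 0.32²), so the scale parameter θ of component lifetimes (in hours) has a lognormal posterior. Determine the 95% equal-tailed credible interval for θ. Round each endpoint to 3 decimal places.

On the log scale the 95% interval is 0.56 ± 1.960 × 0.32 = [-0.0672, 1.1872].
Exponentiate: [e^-0.0672, e^1.1872] = [0.935, 3.278].

[0.935, 3.278]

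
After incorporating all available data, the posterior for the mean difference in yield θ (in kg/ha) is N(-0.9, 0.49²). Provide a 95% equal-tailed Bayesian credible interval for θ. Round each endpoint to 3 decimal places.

The posterior is symmetric, so the 95% equal-tailed interval is θ = -0.9 ± z·0.49 with z = 1.960.
Half-width: 1.960 × 0.49 = 0.960.
-0.9 − 0.960 = -1.860; -0.9 + 0.960 = 0.060.

[-1.860, 0.060]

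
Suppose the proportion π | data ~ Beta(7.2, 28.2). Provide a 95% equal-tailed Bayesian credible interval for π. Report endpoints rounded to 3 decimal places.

Posterior: Beta(7.2, 28.2).
Equal-tailed 95% interval: the 0.025 and 0.975 quantiles of Beta(7.2, 28.2).
Posterior mean ≈ 0.203, SD ≈ 0.067; a Normal approximation gives roughly [0.073, 0.334].
Exact: F⁻¹(0.025) = 0.090; F⁻¹(0.975) = 0.348.

[0.090, 0.348]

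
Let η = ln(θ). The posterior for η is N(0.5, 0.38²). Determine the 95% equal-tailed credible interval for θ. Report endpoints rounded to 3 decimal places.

On the log scale the 95% interval is 0.5 ± 1.960 × 0.38 = [-0.2448, 1.2448].
Exponentiate: [e^-0.2448, e^1.2448] = [0.783, 3.472].

[0.783, 3.472]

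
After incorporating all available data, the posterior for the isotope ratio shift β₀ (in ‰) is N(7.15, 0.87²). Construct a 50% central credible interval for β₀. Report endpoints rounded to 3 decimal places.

The posterior is symmetric, so the 50% equal-tailed interval is β₀ = 7.15 ± z·0.87 with z = 0.674.
Half-width: 0.674 × 0.87 = 0.587.
7.15 − 0.587 = 6.563; 7.15 + 0.587 = 7.737.

[6.563, 7.737]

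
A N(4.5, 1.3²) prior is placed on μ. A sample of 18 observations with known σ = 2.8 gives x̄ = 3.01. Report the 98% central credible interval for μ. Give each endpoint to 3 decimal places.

Posterior precision = 1/1.3² + 18/2.8² = 0.5917 + 2.2959 = 2.8876, so posterior SD = 0.5885.
Posterior mean = (4.5/1.3² + 18·3.01/2.8²) / 2.8876 = 3.3153.
Interval: 3.3153 ± 2.326 × 0.5885 → [1.946, 4.684].

[1.946, 4.684]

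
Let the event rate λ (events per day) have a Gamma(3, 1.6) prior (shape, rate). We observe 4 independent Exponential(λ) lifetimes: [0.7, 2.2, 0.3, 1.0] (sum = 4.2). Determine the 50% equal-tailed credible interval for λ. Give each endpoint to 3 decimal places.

[0.876, 1.476]

Posterior: Gamma(3+4, 1.6+4.2) = Gamma(7, 5.8) (shape, rate).
Equal-tailed 50% interval: Gamma(7, 5.8) quantiles at 0.25 and 0.75.
Posterior mean ≈ 1.207, SD ≈ 0.456; a Normal approximation gives roughly [0.899, 1.515].
Exact: lower = 0.876; upper = 1.476.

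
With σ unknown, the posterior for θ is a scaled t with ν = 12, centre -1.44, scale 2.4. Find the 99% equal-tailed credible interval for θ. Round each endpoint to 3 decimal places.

The t_12 distribution is symmetric; the 99% interval is -1.44 ± t·2.4 with t_{0.995,12} = 3.055.
Half-width: 3.055 × 2.4 = 7.331.
-1.44 − 7.331 = -8.771; -1.44 + 7.331 = 5.891.

[-8.771, 5.891]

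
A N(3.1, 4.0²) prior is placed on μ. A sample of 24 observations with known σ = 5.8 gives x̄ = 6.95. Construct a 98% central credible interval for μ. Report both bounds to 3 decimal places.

[3.999, 9.281]

Posterior precision = 1/4.0² + 24/5.8² = 0.0625 + 0.7134 = 0.7759, so posterior SD = 1.1352.
Posterior mean = (3.1/4.0² + 24·6.95/5.8²) / 0.7759 = 6.6399.
Interval: 6.6399 ± 2.326 × 1.1352 → [3.999, 9.281].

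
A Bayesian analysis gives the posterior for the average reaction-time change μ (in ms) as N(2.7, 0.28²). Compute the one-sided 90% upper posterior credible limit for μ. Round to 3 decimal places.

Need U with P(μ ≤ U) = 0.90: U = 2.7 + z_{0.1}·0.28.
z = 1.282; U = 2.7 + 1.282 × 0.28 = 3.059.

3.059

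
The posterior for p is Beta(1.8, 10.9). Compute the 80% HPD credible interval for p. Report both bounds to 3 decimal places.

[0.012, 0.221]

The posterior is unimodal and skewed, so the HPD interval has equal density at both endpoints and is the shortest 80% interval.
Solving f(0.012) = f(0.221) with F(0.221) − F(0.012) = 0.80 gives [0.012, 0.221].
For comparison, the equal-tailed interval is [0.037, 0.273]; the HPD is narrower and shifted toward the mode.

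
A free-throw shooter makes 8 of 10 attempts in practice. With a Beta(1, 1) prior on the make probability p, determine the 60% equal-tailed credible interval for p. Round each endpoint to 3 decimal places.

Posterior: Beta(1+8, 1+2) = Beta(9, 3).
Equal-tailed 60% interval: the 0.2 and 0.8 quantiles of Beta(9, 3).
Posterior mean ≈ 0.750, SD ≈ 0.120; a Normal approximation gives roughly [0.649, 0.851].
Exact: F⁻¹(0.2) = 0.650; F⁻¹(0.8) = 0.857.

[0.650, 0.857]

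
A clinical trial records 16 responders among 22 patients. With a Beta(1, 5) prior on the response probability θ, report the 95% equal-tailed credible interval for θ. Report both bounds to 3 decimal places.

[0.424, 0.776]

Posterior: Beta(1+16, 5+6) = Beta(17, 11).
Equal-tailed 95% interval: the 0.025 and 0.975 quantiles of Beta(17, 11).
Posterior mean ≈ 0.607, SD ≈ 0.091; a Normal approximation gives roughly [0.429, 0.785].
Exact: F⁻¹(0.025) = 0.424; F⁻¹(0.975) = 0.776.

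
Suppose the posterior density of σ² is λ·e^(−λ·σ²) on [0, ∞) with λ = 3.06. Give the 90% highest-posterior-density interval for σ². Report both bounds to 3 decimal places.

[0.000, 0.752]

The exponential density is strictly decreasing on [0, ∞), so the HPD interval is anchored at 0: [0, q] with P(σ² ≤ q) = 0.90.
q = −ln(1 − 0.90) / 3.06 = 2.3026 / 3.06 = 0.752.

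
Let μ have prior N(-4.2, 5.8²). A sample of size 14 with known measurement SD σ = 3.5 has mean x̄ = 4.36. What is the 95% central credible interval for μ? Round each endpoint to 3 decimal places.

Posterior precision = 1/5.8² + 14/3.5² = 0.0297 + 1.1429 = 1.1726, so posterior SD = 0.9235.
Posterior mean = (-4.2/5.8² + 14·4.36/3.5²) / 1.1726 = 4.1430.
Interval: 4.1430 ± 1.960 × 0.9235 → [2.333, 5.953].

[2.333, 5.953]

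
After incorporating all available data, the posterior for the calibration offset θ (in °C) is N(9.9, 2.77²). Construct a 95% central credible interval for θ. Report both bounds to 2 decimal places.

The posterior is symmetric, so the 95% equal-tailed interval is θ = 9.9 ± z·2.77 with z = 1.960.
Half-width: 1.960 × 2.77 = 5.43.
9.9 − 5.43 = 4.47; 9.9 + 5.43 = 15.33.

[4.47, 15.33]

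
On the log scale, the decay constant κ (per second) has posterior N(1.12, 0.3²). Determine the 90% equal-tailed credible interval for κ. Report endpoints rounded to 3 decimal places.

On the log scale the 90% interval is 1.12 ± 1.645 × 0.3 = [0.6265, 1.6135].
Exponentiate: [e^0.6265, e^1.6135] = [1.871, 5.020].

[1.871, 5.020]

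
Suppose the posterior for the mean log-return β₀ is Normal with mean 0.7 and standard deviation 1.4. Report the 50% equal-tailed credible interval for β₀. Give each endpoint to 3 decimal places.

[-0.244, 1.644]

The posterior is symmetric, so the 50% equal-tailed interval is β₀ = 0.7 ± z·1.4 with z = 0.674.
Half-width: 0.674 × 1.4 = 0.944.
0.7 − 0.944 = -0.244; 0.7 + 0.944 = 1.644.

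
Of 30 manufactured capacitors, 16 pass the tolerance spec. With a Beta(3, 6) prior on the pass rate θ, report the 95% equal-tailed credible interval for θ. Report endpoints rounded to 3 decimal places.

[0.334, 0.642]

Posterior: Beta(3+16, 6+14) = Beta(19, 20).
Equal-tailed 95% interval: the 0.025 and 0.975 quantiles of Beta(19, 20).
Posterior mean ≈ 0.487, SD ≈ 0.079; a Normal approximation gives roughly [0.332, 0.642].
Exact: F⁻¹(0.025) = 0.334; F⁻¹(0.975) = 0.642.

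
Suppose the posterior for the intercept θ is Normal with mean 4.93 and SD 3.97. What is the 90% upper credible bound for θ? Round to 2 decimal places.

10.02

Need U with P(θ ≤ U) = 0.90: U = 4.93 + z_{0.1}·3.97.
z = 1.282; U = 4.93 + 1.282 × 3.97 = 10.02.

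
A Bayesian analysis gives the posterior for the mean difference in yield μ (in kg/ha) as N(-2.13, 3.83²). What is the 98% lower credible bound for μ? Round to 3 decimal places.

Need L with P(μ ≥ L) = 0.98: L = -2.13 − z_{0.02}·3.83.
z = 2.054; L = -2.13 − 2.054 × 3.83 = -9.996.

-9.996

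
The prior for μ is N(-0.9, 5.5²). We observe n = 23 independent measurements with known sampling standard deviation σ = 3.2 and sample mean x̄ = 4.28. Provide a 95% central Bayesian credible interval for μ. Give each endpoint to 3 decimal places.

[2.907, 5.503]

Posterior precision = 1/5.5² + 23/3.2² = 0.0331 + 2.2461 = 2.2792, so posterior SD = 0.6624.
Posterior mean = (-0.9/5.5² + 23·4.28/3.2²) / 2.2792 = 4.2049.
Interval: 4.2049 ± 1.960 × 0.6624 → [2.907, 5.503].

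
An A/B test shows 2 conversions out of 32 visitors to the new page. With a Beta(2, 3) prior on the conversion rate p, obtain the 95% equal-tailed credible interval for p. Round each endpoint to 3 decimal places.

Posterior: Beta(2+2, 3+30) = Beta(4, 33).
Equal-tailed 95% interval: the 0.025 and 0.975 quantiles of Beta(4, 33).
Posterior mean ≈ 0.108, SD ≈ 0.050; a Normal approximation gives roughly [0.009, 0.207].
Exact: F⁻¹(0.025) = 0.031; F⁻¹(0.975) = 0.225.

[0.031, 0.225]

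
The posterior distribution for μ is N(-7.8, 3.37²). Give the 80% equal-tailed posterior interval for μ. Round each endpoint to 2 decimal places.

[-12.12, -3.48]

The posterior is symmetric, so the 80% equal-tailed interval is μ = -7.8 ± z·3.37 with z = 1.282.
Half-width: 1.282 × 3.37 = 4.32.
-7.8 − 4.32 = -12.12; -7.8 + 4.32 = -3.48.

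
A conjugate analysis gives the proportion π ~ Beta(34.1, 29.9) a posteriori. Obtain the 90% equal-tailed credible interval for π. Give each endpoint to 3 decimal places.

[0.430, 0.634]

Posterior: Beta(34.1, 29.9).
Equal-tailed 90% interval: the 0.05 and 0.95 quantiles of Beta(34.1, 29.9).
Posterior mean ≈ 0.533, SD ≈ 0.062; a Normal approximation gives roughly [0.431, 0.635].
Exact: F⁻¹(0.05) = 0.430; F⁻¹(0.95) = 0.634.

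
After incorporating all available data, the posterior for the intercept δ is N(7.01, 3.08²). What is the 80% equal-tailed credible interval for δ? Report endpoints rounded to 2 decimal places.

[3.06, 10.96]

The posterior is symmetric, so the 80% equal-tailed interval is δ = 7.01 ± z·3.08 with z = 1.282.
Half-width: 1.282 × 3.08 = 3.95.
7.01 − 3.95 = 3.06; 7.01 + 3.95 = 10.96.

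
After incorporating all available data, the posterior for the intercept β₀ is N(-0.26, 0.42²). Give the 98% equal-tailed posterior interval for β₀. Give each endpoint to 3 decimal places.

The posterior is symmetric, so the 98% equal-tailed interval is β₀ = -0.26 ± z·0.42 with z = 2.326.
Half-width: 2.326 × 0.42 = 0.977.
-0.26 − 0.977 = -1.237; -0.26 + 0.977 = 0.717.

[-1.237, 0.717]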